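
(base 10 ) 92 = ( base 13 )71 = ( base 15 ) 62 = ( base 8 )134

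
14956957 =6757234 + 8199723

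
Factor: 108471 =3^1*11^1*19^1*173^1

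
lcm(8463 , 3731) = 346983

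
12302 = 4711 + 7591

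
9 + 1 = 10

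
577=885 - 308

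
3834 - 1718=2116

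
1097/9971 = 1097/9971 = 0.11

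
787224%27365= 21004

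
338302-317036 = 21266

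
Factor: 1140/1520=2^( - 2 )*3^1 = 3/4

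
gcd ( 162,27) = 27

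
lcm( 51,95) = 4845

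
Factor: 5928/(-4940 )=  - 6/5 =-  2^1*3^1 * 5^( - 1)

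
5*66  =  330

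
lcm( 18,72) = 72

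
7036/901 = 7036/901=   7.81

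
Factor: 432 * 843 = 364176 = 2^4*3^4*281^1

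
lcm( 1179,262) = 2358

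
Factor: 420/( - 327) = -2^2* 5^1 * 7^1*109^(-1) = - 140/109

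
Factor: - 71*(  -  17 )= 1207 =17^1*71^1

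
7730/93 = 7730/93  =  83.12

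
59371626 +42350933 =101722559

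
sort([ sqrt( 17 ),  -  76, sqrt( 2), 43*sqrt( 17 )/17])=[  -  76, sqrt(2), sqrt(17),43 * sqrt( 17)/17] 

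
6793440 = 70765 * 96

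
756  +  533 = 1289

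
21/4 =5  +  1/4 = 5.25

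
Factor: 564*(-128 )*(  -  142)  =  10251264  =  2^10*3^1*47^1*71^1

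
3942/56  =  70+11/28 =70.39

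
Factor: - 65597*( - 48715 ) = 5^1  *7^1*9371^1*9743^1 = 3195557855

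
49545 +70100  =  119645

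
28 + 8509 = 8537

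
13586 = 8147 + 5439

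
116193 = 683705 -567512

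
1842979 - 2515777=-672798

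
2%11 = 2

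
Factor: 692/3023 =2^2*173^1*3023^( - 1)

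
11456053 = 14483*791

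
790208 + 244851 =1035059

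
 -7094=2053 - 9147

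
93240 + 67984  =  161224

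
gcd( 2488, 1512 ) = 8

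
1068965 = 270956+798009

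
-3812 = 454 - 4266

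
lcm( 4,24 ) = 24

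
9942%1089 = 141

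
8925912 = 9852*906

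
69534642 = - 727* (-95646 ) 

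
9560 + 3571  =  13131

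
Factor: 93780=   2^2*3^2*5^1 * 521^1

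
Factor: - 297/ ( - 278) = 2^( - 1)*3^3*11^1*139^( - 1)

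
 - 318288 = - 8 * 39786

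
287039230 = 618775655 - 331736425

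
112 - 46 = 66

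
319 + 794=1113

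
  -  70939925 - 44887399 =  - 115827324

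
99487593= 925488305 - 826000712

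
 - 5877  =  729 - 6606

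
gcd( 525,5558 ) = 7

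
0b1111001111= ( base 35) ru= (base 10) 975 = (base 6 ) 4303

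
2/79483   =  2/79483 = 0.00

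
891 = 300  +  591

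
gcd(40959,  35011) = 1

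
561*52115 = 29236515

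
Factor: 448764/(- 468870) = - 74794/78145 = - 2^1 * 5^( - 1 ) * 15629^( - 1)*37397^1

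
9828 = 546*18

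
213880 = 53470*4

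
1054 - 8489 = -7435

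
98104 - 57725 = 40379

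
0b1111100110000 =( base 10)7984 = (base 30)8q4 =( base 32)7pg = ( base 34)6US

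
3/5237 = 3/5237 = 0.00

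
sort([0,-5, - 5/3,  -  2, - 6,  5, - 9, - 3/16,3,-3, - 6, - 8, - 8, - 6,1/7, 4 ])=[ - 9  , - 8, -8,- 6, - 6, - 6,-5, - 3, - 2,-5/3, - 3/16, 0, 1/7,  3, 4,  5]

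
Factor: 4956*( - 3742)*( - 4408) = 81747911616 = 2^6*3^1*7^1*19^1*29^1*59^1*1871^1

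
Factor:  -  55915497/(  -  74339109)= 11^1*13^(  -  1)*41^( - 1 )* 277^1*2039^1 * 15497^ (- 1 ) = 6212833/8259901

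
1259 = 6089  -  4830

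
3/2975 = 3/2975 = 0.00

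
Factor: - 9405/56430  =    -  2^( - 1)*3^( - 1) = -1/6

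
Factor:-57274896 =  - 2^4*3^1*7^1*373^1 * 457^1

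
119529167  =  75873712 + 43655455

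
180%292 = 180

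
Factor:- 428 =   -  2^2*107^1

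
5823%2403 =1017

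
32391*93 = 3012363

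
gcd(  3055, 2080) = 65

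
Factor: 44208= 2^4*3^2*307^1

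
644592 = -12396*( - 52 ) 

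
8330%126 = 14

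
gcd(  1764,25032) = 84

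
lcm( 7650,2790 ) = 237150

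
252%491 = 252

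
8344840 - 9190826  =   - 845986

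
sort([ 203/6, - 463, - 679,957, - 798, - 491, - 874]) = [ - 874 , - 798, - 679, - 491, - 463, 203/6,957]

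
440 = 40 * 11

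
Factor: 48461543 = 13^1*17^2*12899^1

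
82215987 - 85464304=-3248317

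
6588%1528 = 476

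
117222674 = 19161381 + 98061293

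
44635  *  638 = 28477130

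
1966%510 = 436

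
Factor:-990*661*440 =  - 287931600 =- 2^4*3^2*5^2* 11^2*661^1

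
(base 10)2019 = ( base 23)3II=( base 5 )31034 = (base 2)11111100011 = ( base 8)3743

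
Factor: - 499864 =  - 2^3*62483^1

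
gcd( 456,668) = 4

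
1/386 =1/386= 0.00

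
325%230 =95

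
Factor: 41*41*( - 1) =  - 41^2 = - 1681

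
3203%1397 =409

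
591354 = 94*6291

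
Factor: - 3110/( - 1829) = 2^1*5^1*31^ ( - 1)*59^(-1)*311^1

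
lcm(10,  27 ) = 270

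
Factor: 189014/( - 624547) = - 27002/89221 = - 2^1*11^( - 1 )*23^1 * 587^1*8111^(-1 ) 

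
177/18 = 59/6  =  9.83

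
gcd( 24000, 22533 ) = 3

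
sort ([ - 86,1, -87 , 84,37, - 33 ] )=[ - 87,- 86 , - 33 , 1, 37, 84] 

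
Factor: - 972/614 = - 486/307=-2^1*3^5*307^( - 1)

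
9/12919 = 9/12919  =  0.00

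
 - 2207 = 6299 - 8506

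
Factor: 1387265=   5^1*11^2*2293^1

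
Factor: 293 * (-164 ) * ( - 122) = 2^3 * 41^1*61^1*293^1  =  5862344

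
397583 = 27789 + 369794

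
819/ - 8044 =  -819/8044 = - 0.10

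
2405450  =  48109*50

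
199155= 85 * 2343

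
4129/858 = 4129/858 =4.81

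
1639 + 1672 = 3311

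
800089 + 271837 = 1071926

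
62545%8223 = 4984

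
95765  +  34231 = 129996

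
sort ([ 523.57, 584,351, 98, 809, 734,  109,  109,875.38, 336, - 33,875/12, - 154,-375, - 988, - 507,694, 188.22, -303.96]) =[- 988,-507,-375,-303.96, - 154,-33,875/12 , 98, 109, 109,188.22, 336,351, 523.57 , 584,694,734,809 , 875.38]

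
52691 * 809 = 42627019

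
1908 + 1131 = 3039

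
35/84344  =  35/84344 = 0.00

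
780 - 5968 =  - 5188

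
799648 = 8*99956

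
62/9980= 31/4990 =0.01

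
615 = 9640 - 9025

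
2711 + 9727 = 12438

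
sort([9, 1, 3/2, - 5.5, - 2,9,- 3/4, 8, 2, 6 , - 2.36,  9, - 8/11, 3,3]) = [ - 5.5, - 2.36, - 2, - 3/4, - 8/11,1 , 3/2, 2, 3,3, 6, 8, 9, 9,  9]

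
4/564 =1/141= 0.01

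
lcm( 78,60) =780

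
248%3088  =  248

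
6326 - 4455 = 1871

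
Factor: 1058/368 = 2^( - 3 )*23^1 = 23/8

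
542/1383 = 542/1383 = 0.39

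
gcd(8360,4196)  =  4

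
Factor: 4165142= 2^1*19^1*109609^1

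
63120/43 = 63120/43 =1467.91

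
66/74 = 33/37 = 0.89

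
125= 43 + 82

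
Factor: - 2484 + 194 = - 2290 = -2^1 * 5^1*229^1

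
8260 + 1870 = 10130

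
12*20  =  240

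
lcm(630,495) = 6930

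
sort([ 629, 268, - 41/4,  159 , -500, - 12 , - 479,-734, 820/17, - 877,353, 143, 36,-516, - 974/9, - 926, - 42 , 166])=[ - 926, -877, - 734,-516, - 500, - 479, -974/9,  -  42, - 12, - 41/4 , 36, 820/17, 143 , 159,166, 268, 353, 629 ]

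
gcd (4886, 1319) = 1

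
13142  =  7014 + 6128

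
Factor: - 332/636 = -83/159 =- 3^( - 1)*53^( - 1 ) * 83^1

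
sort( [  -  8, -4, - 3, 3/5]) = [ - 8,- 4,-3, 3/5 ]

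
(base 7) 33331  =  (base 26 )CB3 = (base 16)20D1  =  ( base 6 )102521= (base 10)8401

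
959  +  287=1246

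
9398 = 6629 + 2769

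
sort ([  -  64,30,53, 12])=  [ - 64, 12, 30,  53 ] 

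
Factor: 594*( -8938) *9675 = - 51366239100 = - 2^2*3^5*5^2*11^1*41^1  *43^1*109^1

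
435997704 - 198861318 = 237136386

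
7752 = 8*969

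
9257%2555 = 1592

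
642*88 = 56496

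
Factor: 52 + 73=125 = 5^3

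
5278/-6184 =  - 1  +  453/3092 = -0.85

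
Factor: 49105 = 5^1*7^1 *23^1*61^1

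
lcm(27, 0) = 0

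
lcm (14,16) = 112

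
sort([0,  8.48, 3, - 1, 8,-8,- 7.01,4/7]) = [ - 8, - 7.01, - 1, 0,4/7,3, 8, 8.48]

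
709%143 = 137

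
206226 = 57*3618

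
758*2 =1516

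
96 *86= 8256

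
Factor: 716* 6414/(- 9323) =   -  2^3* 3^1 * 179^1*1069^1*9323^ ( - 1)  =  - 4592424/9323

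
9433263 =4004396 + 5428867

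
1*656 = 656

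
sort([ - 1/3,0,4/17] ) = [ - 1/3,0,4/17 ]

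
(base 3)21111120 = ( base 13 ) 2649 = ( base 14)1DC9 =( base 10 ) 5469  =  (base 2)1010101011101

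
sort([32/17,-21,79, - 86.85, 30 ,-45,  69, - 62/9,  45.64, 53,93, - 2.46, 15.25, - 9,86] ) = [ - 86.85,- 45, -21, - 9,- 62/9,-2.46,32/17,15.25, 30, 45.64, 53,69,79,86, 93]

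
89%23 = 20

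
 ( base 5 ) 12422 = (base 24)1h3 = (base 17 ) 371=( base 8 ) 1733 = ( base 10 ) 987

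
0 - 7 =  - 7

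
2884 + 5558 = 8442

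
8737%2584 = 985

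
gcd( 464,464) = 464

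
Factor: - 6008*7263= - 2^3*3^3*269^1*751^1 = - 43636104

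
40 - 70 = -30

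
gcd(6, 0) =6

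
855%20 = 15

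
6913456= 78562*88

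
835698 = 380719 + 454979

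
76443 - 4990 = 71453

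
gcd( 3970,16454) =2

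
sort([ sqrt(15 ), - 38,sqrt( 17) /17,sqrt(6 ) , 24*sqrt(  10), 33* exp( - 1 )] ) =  [ - 38,sqrt(17)/17,sqrt(6),sqrt(15),33 *exp( -1),24 * sqrt(10)]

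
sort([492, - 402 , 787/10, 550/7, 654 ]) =[ - 402,550/7,787/10,492,654] 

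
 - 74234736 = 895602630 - 969837366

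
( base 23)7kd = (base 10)4176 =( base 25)6H1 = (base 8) 10120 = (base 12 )2500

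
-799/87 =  -10 + 71/87 = -9.18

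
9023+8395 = 17418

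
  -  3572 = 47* ( - 76 )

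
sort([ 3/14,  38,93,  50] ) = [ 3/14, 38, 50, 93]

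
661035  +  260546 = 921581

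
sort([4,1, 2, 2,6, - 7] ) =[ - 7, 1,2, 2,4, 6 ] 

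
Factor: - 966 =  - 2^1*3^1*7^1*23^1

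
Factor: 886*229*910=2^2*5^1* 7^1*13^1*229^1*443^1 = 184633540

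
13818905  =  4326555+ 9492350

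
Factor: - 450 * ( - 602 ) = 2^2 * 3^2*5^2*7^1*43^1= 270900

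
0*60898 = 0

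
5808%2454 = 900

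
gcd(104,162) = 2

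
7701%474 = 117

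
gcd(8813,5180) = 7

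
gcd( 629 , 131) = 1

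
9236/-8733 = - 2 + 8230/8733  =  - 1.06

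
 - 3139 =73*( - 43) 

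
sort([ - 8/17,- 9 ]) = [ - 9, - 8/17]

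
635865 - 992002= - 356137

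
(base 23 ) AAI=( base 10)5538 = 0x15A2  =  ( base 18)H1C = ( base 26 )850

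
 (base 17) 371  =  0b1111011011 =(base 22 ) 20j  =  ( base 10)987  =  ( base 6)4323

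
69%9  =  6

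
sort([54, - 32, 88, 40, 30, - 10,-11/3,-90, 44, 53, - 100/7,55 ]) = [ - 90,-32, - 100/7, -10,-11/3 , 30, 40, 44, 53, 54,55, 88] 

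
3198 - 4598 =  - 1400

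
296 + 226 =522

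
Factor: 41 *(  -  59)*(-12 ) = 2^2*  3^1 *41^1 *59^1 = 29028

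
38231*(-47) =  - 1796857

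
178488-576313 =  - 397825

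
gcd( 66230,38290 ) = 10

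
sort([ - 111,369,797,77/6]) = [ - 111,77/6,369,797 ] 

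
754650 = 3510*215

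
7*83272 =582904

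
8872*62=550064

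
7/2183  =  7/2183 =0.00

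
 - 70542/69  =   - 23514/23= - 1022.35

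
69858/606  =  11643/101 = 115.28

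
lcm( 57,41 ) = 2337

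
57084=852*67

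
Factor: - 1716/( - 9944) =39/226 = 2^( - 1)*3^1*13^1 * 113^( - 1 ) 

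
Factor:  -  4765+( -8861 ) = -13626 = - 2^1*3^2*757^1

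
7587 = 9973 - 2386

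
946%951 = 946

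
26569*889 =23619841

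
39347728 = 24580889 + 14766839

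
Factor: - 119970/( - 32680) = 2^( - 2) *3^2*19^ (-1)*31^1 = 279/76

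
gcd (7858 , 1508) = 2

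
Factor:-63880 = -2^3* 5^1*1597^1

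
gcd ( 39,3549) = 39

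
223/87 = 223/87= 2.56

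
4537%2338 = 2199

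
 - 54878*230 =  - 12621940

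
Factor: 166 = 2^1*83^1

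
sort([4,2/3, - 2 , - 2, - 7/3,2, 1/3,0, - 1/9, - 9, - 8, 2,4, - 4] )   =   [ - 9, - 8, - 4, - 7/3 , - 2, - 2, - 1/9,0, 1/3 , 2/3, 2,2 , 4, 4 ] 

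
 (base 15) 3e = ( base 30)1T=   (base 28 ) 23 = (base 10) 59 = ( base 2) 111011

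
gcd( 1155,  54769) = 11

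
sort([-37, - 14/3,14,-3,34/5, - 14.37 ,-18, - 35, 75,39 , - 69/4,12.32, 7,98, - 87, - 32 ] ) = [ - 87,  -  37, - 35, - 32, - 18,-69/4 ,  -  14.37, - 14/3,-3, 34/5, 7, 12.32,14,  39,75,98]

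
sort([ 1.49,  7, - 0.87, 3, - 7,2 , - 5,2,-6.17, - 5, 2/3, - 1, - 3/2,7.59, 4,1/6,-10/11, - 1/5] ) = [ - 7, - 6.17 ,- 5, - 5, - 3/2, - 1 ,-10/11, - 0.87, - 1/5,1/6, 2/3, 1.49, 2,2, 3  ,  4 , 7, 7.59] 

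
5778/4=1444+ 1/2 = 1444.50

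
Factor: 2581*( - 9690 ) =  - 2^1*3^1*5^1*17^1*19^1*29^1*89^1 = - 25009890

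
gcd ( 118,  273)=1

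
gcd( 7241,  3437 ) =1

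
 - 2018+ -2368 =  - 4386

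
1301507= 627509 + 673998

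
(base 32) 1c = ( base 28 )1G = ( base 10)44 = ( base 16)2C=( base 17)2A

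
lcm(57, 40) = 2280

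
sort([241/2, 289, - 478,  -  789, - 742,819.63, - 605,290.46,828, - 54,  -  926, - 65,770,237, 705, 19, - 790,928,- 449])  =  [ - 926, - 790, - 789, - 742, - 605, - 478, - 449,-65, - 54 , 19, 241/2, 237, 289, 290.46,705, 770, 819.63,  828,928]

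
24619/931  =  26 + 59/133  =  26.44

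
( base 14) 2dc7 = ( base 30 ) 93l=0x2013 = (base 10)8211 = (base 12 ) 4903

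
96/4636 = 24/1159 = 0.02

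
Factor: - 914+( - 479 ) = - 7^1*199^1 = - 1393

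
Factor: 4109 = 7^1*587^1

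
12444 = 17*732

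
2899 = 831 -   -  2068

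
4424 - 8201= - 3777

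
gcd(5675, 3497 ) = 1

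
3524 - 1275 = 2249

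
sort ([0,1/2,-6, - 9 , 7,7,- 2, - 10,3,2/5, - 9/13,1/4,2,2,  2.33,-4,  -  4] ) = [-10, - 9, - 6, - 4,  -  4, - 2, - 9/13,0,1/4  ,  2/5,  1/2, 2 , 2, 2.33,3,7,7] 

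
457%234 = 223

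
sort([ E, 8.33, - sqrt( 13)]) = [ - sqrt( 13), E,8.33]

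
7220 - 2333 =4887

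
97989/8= 12248+5/8 = 12248.62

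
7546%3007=1532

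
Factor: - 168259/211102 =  - 2^( - 1)*7^1*13^1*43^2 * 59^( - 1)*1789^( - 1 )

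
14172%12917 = 1255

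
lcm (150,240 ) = 1200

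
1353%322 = 65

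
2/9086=1/4543=0.00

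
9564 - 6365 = 3199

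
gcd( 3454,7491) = 11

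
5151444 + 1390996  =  6542440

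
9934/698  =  4967/349 =14.23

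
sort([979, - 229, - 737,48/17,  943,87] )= [  -  737 ,  -  229,  48/17, 87,943,979 ]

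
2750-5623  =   - 2873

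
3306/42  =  78 + 5/7  =  78.71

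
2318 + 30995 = 33313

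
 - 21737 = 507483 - 529220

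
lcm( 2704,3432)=89232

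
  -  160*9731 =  - 1556960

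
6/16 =3/8= 0.38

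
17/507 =17/507  =  0.03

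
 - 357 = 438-795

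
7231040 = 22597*320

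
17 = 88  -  71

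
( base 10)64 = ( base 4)1000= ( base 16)40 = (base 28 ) 28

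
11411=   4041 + 7370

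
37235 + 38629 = 75864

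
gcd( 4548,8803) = 1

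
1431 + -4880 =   -  3449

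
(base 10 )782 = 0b1100001110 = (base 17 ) 2C0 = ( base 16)30E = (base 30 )Q2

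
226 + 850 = 1076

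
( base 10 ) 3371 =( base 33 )335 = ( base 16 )D2B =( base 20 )88b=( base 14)132b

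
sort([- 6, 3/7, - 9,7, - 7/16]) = [ -9,-6, - 7/16,3/7,7]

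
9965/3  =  9965/3 = 3321.67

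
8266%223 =15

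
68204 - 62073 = 6131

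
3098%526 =468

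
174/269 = 174/269 = 0.65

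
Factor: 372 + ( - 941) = - 569 = -569^1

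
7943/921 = 8 + 575/921 = 8.62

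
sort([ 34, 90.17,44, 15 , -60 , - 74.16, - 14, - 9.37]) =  [ - 74.16 , - 60, - 14 ,-9.37, 15,34,44,90.17]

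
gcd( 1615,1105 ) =85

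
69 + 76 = 145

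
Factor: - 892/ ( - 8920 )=1/10 =2^ ( - 1) *5^ (-1)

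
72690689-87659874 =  - 14969185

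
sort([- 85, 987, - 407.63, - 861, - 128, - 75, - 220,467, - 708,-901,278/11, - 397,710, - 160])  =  [ - 901, - 861, - 708, - 407.63, - 397,  -  220, - 160 , - 128,- 85, - 75, 278/11, 467, 710,987 ] 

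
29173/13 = 29173/13 = 2244.08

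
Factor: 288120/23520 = 49/4 = 2^(-2)*7^2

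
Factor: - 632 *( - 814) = 2^4 * 11^1 * 37^1*79^1 = 514448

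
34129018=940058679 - 905929661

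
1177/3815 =1177/3815 = 0.31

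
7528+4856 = 12384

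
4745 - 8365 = -3620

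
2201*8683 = 19111283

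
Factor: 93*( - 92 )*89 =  - 2^2*3^1*23^1*31^1*89^1 = - 761484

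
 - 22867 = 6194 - 29061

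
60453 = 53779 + 6674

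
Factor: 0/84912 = 0 = 0^1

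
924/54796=33/1957 = 0.02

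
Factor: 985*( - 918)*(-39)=35264970 = 2^1*3^4*5^1*13^1 * 17^1* 197^1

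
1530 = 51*30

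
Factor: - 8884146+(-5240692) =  - 2^1*7^2*13^1 * 11087^1 = - 14124838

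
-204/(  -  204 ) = 1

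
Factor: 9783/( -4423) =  - 3^2*1087^1*4423^(- 1)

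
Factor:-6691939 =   -  31^1*53^1*4073^1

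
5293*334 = 1767862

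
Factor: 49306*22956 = 1131868536=2^3*3^1*89^1*277^1*1913^1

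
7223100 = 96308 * 75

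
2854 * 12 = 34248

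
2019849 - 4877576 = -2857727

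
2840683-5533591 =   -  2692908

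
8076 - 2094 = 5982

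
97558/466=209 + 82/233=209.35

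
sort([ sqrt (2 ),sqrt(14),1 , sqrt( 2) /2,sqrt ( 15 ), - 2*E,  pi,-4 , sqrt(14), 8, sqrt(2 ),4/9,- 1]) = [ - 2*E, - 4 , - 1,  4/9,sqrt( 2 ) /2,  1,sqrt( 2 ), sqrt( 2),  pi,  sqrt( 14), sqrt( 14), sqrt ( 15), 8]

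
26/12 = 13/6=2.17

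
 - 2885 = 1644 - 4529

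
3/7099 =3/7099 = 0.00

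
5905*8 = 47240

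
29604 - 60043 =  - 30439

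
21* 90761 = 1905981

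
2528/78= 32+ 16/39 = 32.41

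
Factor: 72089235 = 3^2*5^1*83^1*19301^1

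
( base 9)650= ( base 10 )531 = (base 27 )JI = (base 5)4111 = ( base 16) 213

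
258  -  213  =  45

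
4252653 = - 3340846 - -7593499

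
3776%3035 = 741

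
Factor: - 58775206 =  - 2^1*7^2*353^1*1699^1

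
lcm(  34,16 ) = 272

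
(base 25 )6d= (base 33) 4v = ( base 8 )243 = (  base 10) 163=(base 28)5N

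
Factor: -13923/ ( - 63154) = 153/694 = 2^(- 1)*3^2*17^1 *347^( - 1)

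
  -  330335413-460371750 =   -  790707163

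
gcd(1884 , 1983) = 3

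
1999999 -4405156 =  - 2405157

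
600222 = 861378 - 261156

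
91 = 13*7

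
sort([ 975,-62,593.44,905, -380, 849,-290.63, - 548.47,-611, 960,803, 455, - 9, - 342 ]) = [-611,  -  548.47,-380,-342 ,-290.63,-62, - 9,455, 593.44 , 803,849,905, 960,975]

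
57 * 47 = 2679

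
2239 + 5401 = 7640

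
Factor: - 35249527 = -35249527^1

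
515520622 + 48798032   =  564318654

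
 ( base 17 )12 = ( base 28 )J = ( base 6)31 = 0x13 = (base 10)19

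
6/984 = 1/164 = 0.01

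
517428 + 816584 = 1334012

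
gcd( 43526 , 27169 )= 1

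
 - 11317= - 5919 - 5398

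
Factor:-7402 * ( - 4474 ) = 2^2*2237^1 * 3701^1 = 33116548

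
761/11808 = 761/11808 = 0.06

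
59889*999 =59829111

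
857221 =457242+399979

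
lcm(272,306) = 2448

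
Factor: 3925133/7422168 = 2^ ( - 3)*3^( - 1)*13^(-1)*23789^( - 1) *3925133^1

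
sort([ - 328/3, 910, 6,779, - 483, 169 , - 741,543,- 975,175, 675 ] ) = [ - 975, - 741 , - 483,-328/3,6,169,175,543,  675,779,910 ] 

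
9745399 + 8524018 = 18269417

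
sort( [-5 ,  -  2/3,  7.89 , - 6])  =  [  -  6,-5, - 2/3, 7.89]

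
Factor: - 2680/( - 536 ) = 5^1 = 5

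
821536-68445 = 753091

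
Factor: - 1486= -2^1 * 743^1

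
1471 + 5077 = 6548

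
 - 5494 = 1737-7231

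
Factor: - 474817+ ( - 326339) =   -  2^2*3^1*66763^1= -801156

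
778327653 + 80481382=858809035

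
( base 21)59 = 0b1110010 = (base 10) 114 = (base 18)66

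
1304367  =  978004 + 326363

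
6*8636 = 51816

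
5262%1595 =477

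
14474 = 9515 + 4959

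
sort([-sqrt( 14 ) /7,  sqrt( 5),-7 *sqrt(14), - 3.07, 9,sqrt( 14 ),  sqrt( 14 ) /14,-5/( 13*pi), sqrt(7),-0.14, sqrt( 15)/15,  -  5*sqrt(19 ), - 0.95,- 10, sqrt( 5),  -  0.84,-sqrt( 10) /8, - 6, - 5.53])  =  [-7*sqrt(14 ), - 5 * sqrt( 19 ),  -  10 ,-6,-5.53, - 3.07, - 0.95,-0.84,-sqrt( 14 ) /7,  -  sqrt( 10 ) /8,- 0.14,-5/( 13  *pi ),sqrt ( 15 ) /15, sqrt ( 14) /14, sqrt( 5), sqrt( 5 ), sqrt(7), sqrt( 14), 9] 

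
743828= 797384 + -53556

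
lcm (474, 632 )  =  1896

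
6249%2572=1105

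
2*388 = 776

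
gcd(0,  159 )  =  159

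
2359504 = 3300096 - 940592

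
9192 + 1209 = 10401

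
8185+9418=17603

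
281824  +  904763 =1186587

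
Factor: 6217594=2^1*3108797^1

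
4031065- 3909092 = 121973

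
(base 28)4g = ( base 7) 242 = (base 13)9b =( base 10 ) 128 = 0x80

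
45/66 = 15/22 = 0.68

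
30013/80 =30013/80 =375.16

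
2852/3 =950 + 2/3  =  950.67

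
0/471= 0 = 0.00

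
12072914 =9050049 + 3022865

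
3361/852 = 3361/852 = 3.94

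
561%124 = 65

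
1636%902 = 734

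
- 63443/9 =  - 63443/9  =  - 7049.22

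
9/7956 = 1/884 =0.00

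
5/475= 1/95 = 0.01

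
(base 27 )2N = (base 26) 2p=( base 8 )115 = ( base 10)77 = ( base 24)35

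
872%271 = 59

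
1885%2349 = 1885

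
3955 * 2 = 7910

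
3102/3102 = 1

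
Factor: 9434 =2^1  *53^1 *89^1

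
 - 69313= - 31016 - 38297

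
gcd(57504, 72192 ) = 96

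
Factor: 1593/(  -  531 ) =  - 3^1  =  - 3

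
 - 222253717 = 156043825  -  378297542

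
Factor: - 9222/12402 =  - 29/39 = -  3^ ( - 1) * 13^( - 1)*29^1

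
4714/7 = 4714/7 = 673.43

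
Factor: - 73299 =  - 3^1*53^1*461^1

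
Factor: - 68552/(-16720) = 2^( - 1 ) * 5^( - 1)*41^1=41/10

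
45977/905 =45977/905 = 50.80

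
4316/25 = 172 + 16/25 =172.64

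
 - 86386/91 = - 86386/91 = -949.30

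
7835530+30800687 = 38636217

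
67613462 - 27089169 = 40524293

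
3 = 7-4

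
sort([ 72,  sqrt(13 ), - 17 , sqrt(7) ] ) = [ - 17,sqrt(7 ), sqrt(13), 72 ] 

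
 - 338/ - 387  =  338/387= 0.87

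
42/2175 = 14/725 = 0.02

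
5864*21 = 123144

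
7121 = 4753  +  2368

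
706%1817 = 706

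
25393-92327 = - 66934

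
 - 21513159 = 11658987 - 33172146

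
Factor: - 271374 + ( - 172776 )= - 2^1*3^3*5^2*7^1 *47^1 = - 444150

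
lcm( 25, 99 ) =2475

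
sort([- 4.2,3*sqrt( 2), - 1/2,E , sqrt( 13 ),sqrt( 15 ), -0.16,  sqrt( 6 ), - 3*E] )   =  [-3  *  E, - 4.2, - 1/2, - 0.16,sqrt( 6 ), E , sqrt( 13),sqrt( 15), 3*sqrt( 2)]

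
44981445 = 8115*5543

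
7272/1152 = 101/16  =  6.31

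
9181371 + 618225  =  9799596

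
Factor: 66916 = 2^2*16729^1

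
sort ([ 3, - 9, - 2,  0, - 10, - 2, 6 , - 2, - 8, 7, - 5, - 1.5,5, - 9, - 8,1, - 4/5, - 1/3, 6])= [-10, - 9 , - 9, - 8, - 8, - 5, - 2,-2, - 2, - 1.5, - 4/5, - 1/3, 0 , 1, 3, 5,6,6,7]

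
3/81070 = 3/81070 = 0.00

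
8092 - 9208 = -1116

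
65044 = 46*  1414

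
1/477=1/477= 0.00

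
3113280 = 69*45120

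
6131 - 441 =5690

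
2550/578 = 4 + 7/17 =4.41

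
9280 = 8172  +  1108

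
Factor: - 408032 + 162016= - 2^8*31^2 = - 246016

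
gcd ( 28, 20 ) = 4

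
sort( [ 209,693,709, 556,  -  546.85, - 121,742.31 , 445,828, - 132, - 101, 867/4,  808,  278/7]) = [ -546.85, - 132, - 121,  -  101,278/7, 209,867/4,445,556, 693,  709, 742.31, 808, 828]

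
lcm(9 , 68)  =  612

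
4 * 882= 3528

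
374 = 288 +86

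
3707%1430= 847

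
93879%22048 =5687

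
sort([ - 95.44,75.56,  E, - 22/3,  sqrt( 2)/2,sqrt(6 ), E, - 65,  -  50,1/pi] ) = [-95.44, - 65, - 50,-22/3,1/pi , sqrt (2) /2,sqrt(6),E, E, 75.56]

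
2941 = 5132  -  2191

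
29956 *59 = 1767404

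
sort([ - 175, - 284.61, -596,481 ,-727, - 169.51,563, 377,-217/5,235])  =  [ - 727, - 596 , - 284.61 , - 175, - 169.51,-217/5,  235,377,481,563]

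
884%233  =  185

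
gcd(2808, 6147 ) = 9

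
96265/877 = 96265/877 = 109.77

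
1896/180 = 158/15 = 10.53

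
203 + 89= 292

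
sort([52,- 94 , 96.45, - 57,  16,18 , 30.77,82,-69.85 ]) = [ - 94, - 69.85, - 57,16, 18 , 30.77 , 52,82,96.45]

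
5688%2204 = 1280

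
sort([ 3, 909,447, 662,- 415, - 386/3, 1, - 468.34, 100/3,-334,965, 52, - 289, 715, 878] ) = [ - 468.34, - 415, - 334, - 289, - 386/3, 1, 3,100/3,52, 447, 662,  715, 878,909, 965]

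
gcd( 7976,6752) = 8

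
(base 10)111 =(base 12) 93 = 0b1101111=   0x6F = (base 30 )3l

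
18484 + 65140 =83624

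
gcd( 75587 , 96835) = 1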